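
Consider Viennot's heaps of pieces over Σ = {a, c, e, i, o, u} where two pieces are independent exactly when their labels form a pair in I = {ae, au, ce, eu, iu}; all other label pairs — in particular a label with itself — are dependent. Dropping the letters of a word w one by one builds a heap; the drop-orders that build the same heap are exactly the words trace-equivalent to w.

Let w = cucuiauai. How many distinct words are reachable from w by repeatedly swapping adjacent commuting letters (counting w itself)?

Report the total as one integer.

#0=c has no predecessor
#1=u depends on [0:c]
#2=c depends on [1:u]
#3=u depends on [2:c]
#4=i depends on [2:c]
#5=a depends on [4:i]
#6=u depends on [3:u]
#7=a depends on [5:a]
#8=i depends on [7:a]
sources: [0:c]
N(rest) = Σ N(rest − s) over sources s of rest; N(one piece) = 1:
  size 1 → [6]=1  [8]=1
  size 2 → [3,6]=1  [6,8]=2  [7,8]=1
  size 3 → [3,6,8]=3  [5,7,8]=1  [6,7,8]=3
  size 4 → [3,6,7,8]=6  [4,5,7,8]=1  [5,6,7,8]=4
  size 5 → [3,5,6,7,8]=10  [4,5,6,7,8]=5
  size 6 → [3,4,5,6,7,8]=15
  size 7 → [2,3,4,5,6,7,8]=15
  first=0(c) contributes 15

15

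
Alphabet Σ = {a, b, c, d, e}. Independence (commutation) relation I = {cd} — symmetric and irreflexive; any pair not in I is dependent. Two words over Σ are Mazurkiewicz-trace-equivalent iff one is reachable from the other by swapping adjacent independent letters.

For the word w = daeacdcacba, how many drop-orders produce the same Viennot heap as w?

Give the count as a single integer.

0(d) covers ∅
1(a) covers 0:d
2(e) covers 1:a
3(a) covers 2:e
4(c) covers 3:a
5(d) covers 3:a
6(c) covers 4:c
7(a) covers 5:d, 6:c
8(c) covers 7:a
9(b) covers 8:c
10(a) covers 9:b
floor of heap: 0:d
completions by unplaced set U, small U first (add the entries for U minus each lowest piece of U):
  |U|=1: {10}:1
  |U|=2: {9,10}:1
  |U|=3: {8,9,10}:1
  |U|=4: {7,8,9,10}:1
  |U|=5: {5,7,8,9,10}:1  {6,7,8,9,10}:1
  |U|=6: {4,6,7,8,9,10}:1  {5,6,7,8,9,10}:2
  |U|=7: {4,5,6,7,8,9,10}:3
  |U|=8: {3,4,5,6,7,8,9,10}:3
  |U|=9: {2,3,4,5,6,7,8,9,10}:3
  start at 0(d): 3

3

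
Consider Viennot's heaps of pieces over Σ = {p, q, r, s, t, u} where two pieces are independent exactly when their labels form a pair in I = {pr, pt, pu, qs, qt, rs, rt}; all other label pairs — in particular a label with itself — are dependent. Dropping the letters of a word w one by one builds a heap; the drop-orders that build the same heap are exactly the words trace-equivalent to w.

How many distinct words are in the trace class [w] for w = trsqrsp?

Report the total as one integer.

30

drop 0:t onto floor
drop 1:r onto floor
drop 2:s onto {0:t}
drop 3:q onto {1:r}
drop 4:r onto {3:q}
drop 5:s onto {2:s}
drop 6:p onto {3:q, 5:s}
ground layer = {0:t, 1:r}
drop-orders for the pieces not yet dropped (sum over which currently-grounded one goes next):
  1 to go: {4} 1  {6} 1
  2 to go: {4,6} 2  {5,6} 1
  3 to go: {2,5,6} 1  {3,4,6} 2  {4,5,6} 3
  4 to go: {0,2,5,6} 1  {1,3,4,6} 2  {2,4,5,6} 4  {3,4,5,6} 5
  5 to go: {0,2,4,5,6} 5  {1,3,4,5,6} 7  {2,3,4,5,6} 9
  if 0:t drops first: 16 orders
  if 1:r drops first: 14 orders
heap linearizations: 30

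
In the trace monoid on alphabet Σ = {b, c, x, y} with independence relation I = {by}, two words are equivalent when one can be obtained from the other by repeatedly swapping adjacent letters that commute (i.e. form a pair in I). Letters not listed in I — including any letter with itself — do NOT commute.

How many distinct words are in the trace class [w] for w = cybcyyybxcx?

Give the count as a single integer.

8

#0=c has no predecessor
#1=y depends on [0:c]
#2=b depends on [0:c]
#3=c depends on [1:y, 2:b]
#4=y depends on [3:c]
#5=y depends on [4:y]
#6=y depends on [5:y]
#7=b depends on [3:c]
#8=x depends on [6:y, 7:b]
#9=c depends on [8:x]
#10=x depends on [9:c]
sources: [0:c]
N(rest) = Σ N(rest − s) over sources s of rest; N(one piece) = 1:
  size 1 → [10]=1
  size 2 → [9,10]=1
  size 3 → [8,9,10]=1
  size 4 → [6,8,9,10]=1  [7,8,9,10]=1
  size 5 → [5,6,8,9,10]=1  [6,7,8,9,10]=2
  size 6 → [4,5,6,8,9,10]=1  [5,6,7,8,9,10]=3
  size 7 → [4,5,6,7,8,9,10]=4
  size 8 → [3,4,5,6,7,8,9,10]=4
  size 9 → [1,3,4,5,6,7,8,9,10]=4  [2,3,4,5,6,7,8,9,10]=4
  first=0(c) contributes 8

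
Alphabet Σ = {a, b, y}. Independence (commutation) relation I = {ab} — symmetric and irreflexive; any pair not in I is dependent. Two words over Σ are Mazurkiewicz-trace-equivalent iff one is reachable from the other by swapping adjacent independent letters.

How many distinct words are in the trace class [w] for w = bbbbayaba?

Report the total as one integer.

0(b) covers ∅
1(b) covers 0:b
2(b) covers 1:b
3(b) covers 2:b
4(a) covers ∅
5(y) covers 3:b, 4:a
6(a) covers 5:y
7(b) covers 5:y
8(a) covers 6:a
floor of heap: 0:b, 4:a
completions by unplaced set U, small U first (add the entries for U minus each lowest piece of U):
  |U|=1: {7}:1  {8}:1
  |U|=2: {6,8}:1  {7,8}:2
  |U|=3: {6,7,8}:3
  |U|=4: {5,6,7,8}:3
  |U|=5: {3,5,6,7,8}:3  {4,5,6,7,8}:3
  |U|=6: {2,3,5,6,7,8}:3  {3,4,5,6,7,8}:6
  |U|=7: {1,2,3,5,6,7,8}:3  {2,3,4,5,6,7,8}:9
  start at 0(b): 12
  start at 4(a): 3
sum over floor = 15

15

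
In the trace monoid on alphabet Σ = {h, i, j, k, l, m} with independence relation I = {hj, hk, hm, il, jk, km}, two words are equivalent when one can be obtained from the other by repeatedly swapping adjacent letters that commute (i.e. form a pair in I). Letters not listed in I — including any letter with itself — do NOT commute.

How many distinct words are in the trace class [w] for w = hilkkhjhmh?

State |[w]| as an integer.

420

#0=h has no predecessor
#1=i depends on [0:h]
#2=l depends on [0:h]
#3=k depends on [1:i, 2:l]
#4=k depends on [3:k]
#5=h depends on [1:i, 2:l]
#6=j depends on [1:i, 2:l]
#7=h depends on [5:h]
#8=m depends on [6:j]
#9=h depends on [7:h]
sources: [0:h]
N(rest) = Σ N(rest − s) over sources s of rest; N(one piece) = 1:
  size 1 → [4]=1  [8]=1  [9]=1
  size 2 → [3,4]=1  [4,8]=2  [4,9]=2  [6,8]=1  [7,9]=1  [8,9]=2
  size 3 → [3,4,8]=3  [3,4,9]=3  [4,6,8]=3  [4,7,9]=3  [4,8,9]=6  [5,7,9]=1  [6,8,9]=3  [7,8,9]=3
  size 4 → [3,4,6,8]=6  [3,4,7,9]=6  [3,4,8,9]=12  [4,5,7,9]=4  [4,6,8,9]=12  [4,7,8,9]=12  [5,7,8,9]=4  [6,7,8,9]=6
  size 5 → [3,4,5,7,9]=10  [3,4,6,8,9]=30  [3,4,7,8,9]=30  [4,5,7,8,9]=20  [4,6,7,8,9]=30  [5,6,7,8,9]=10
  size 6 → [3,4,5,7,8,9]=60  [3,4,6,7,8,9]=90  [4,5,6,7,8,9]=60
  size 7 → [3,4,5,6,7,8,9]=210
  size 8 → [1,3,4,5,6,7,8,9]=210  [2,3,4,5,6,7,8,9]=210
  first=0(h) contributes 420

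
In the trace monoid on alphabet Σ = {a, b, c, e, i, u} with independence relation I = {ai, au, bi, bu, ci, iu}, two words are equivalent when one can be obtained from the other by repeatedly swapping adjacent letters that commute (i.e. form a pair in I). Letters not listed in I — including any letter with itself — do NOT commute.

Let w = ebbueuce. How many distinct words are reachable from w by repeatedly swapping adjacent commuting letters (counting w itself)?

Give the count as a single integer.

0(e) covers ∅
1(b) covers 0:e
2(b) covers 1:b
3(u) covers 0:e
4(e) covers 2:b, 3:u
5(u) covers 4:e
6(c) covers 5:u
7(e) covers 6:c
floor of heap: 0:e
completions by unplaced set U, small U first (add the entries for U minus each lowest piece of U):
  |U|=1: {7}:1
  |U|=2: {6,7}:1
  |U|=3: {5,6,7}:1
  |U|=4: {4,5,6,7}:1
  |U|=5: {2,4,5,6,7}:1  {3,4,5,6,7}:1
  |U|=6: {1,2,4,5,6,7}:1  {2,3,4,5,6,7}:2
  start at 0(e): 3

3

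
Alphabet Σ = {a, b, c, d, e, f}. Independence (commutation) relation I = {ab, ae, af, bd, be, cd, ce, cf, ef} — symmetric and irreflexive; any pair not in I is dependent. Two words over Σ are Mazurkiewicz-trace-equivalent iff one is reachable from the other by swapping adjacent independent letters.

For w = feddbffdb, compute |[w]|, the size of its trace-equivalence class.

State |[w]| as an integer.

14

0(f) covers ∅
1(e) covers ∅
2(d) covers 0:f, 1:e
3(d) covers 2:d
4(b) covers 0:f
5(f) covers 3:d, 4:b
6(f) covers 5:f
7(d) covers 6:f
8(b) covers 6:f
floor of heap: 0:f, 1:e
completions by unplaced set U, small U first (add the entries for U minus each lowest piece of U):
  |U|=1: {7}:1  {8}:1
  |U|=2: {7,8}:2
  |U|=3: {6,7,8}:2
  |U|=4: {5,6,7,8}:2
  |U|=5: {3,5,6,7,8}:2  {4,5,6,7,8}:2
  |U|=6: {2,3,5,6,7,8}:2  {3,4,5,6,7,8}:4
  |U|=7: {1,2,3,5,6,7,8}:2  {2,3,4,5,6,7,8}:6
  start at 0(f): 8
  start at 1(e): 6
sum over floor = 14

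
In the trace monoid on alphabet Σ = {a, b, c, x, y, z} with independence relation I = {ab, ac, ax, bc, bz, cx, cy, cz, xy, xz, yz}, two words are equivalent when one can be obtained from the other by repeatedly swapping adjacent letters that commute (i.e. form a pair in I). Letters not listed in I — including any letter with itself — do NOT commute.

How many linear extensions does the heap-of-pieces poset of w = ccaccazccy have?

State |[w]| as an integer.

piece 0:c — minimal
piece 1:c rests on {0:c}
piece 2:a — minimal
piece 3:c rests on {1:c}
piece 4:c rests on {3:c}
piece 5:a rests on {2:a}
piece 6:z rests on {5:a}
piece 7:c rests on {4:c}
piece 8:c rests on {7:c}
piece 9:y rests on {5:a}
minimal pieces: {0:c, 2:a}
ways to finish when only these pieces remain (= sum over removing one remaining piece with nothing left below it):
  1 left: {6}→1  {8}→1  {9}→1
  2 left: {6,8}→2  {6,9}→2  {7,8}→1  {8,9}→2
  3 left: {4,7,8}→1  {5,6,9}→2  {6,7,8}→3  {6,8,9}→6  {7,8,9}→3
  4 left: {2,5,6,9}→2  {3,4,7,8}→1  {4,6,7,8}→4  {4,7,8,9}→4  {5,6,8,9}→8  {6,7,8,9}→12
  5 left: {1,3,4,7,8}→1  {2,5,6,8,9}→10  {3,4,6,7,8}→5  {3,4,7,8,9}→5  {4,6,7,8,9}→20  {5,6,7,8,9}→20
  6 left: {0,1,3,4,7,8}→1  {1,3,4,6,7,8}→6  {1,3,4,7,8,9}→6  {2,5,6,7,8,9}→30  {3,4,6,7,8,9}→30  {4,5,6,7,8,9}→40
  7 left: {0,1,3,4,6,7,8}→7  {0,1,3,4,7,8,9}→7  {1,3,4,6,7,8,9}→42  {2,4,5,6,7,8,9}→70  {3,4,5,6,7,8,9}→70
  8 left: {0,1,3,4,6,7,8,9}→56  {1,3,4,5,6,7,8,9}→112  {2,3,4,5,6,7,8,9}→140
  placing 0:c first → 252 extensions
  placing 2:a first → 168 extensions
total linear extensions = 420

420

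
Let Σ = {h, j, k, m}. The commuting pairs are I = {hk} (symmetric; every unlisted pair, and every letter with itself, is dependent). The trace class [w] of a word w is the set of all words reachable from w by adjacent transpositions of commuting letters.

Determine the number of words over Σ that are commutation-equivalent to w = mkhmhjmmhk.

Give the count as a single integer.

4

piece 0:m — minimal
piece 1:k rests on {0:m}
piece 2:h rests on {0:m}
piece 3:m rests on {1:k, 2:h}
piece 4:h rests on {3:m}
piece 5:j rests on {4:h}
piece 6:m rests on {5:j}
piece 7:m rests on {6:m}
piece 8:h rests on {7:m}
piece 9:k rests on {7:m}
minimal pieces: {0:m}
ways to finish when only these pieces remain (= sum over removing one remaining piece with nothing left below it):
  1 left: {8}→1  {9}→1
  2 left: {8,9}→2
  3 left: {7,8,9}→2
  4 left: {6,7,8,9}→2
  5 left: {5,6,7,8,9}→2
  6 left: {4,5,6,7,8,9}→2
  7 left: {3,4,5,6,7,8,9}→2
  8 left: {1,3,4,5,6,7,8,9}→2  {2,3,4,5,6,7,8,9}→2
  placing 0:m first → 4 extensions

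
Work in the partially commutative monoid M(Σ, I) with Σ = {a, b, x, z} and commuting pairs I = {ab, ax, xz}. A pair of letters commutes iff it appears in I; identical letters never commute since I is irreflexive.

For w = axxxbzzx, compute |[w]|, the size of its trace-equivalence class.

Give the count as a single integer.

0(a) covers ∅
1(x) covers ∅
2(x) covers 1:x
3(x) covers 2:x
4(b) covers 3:x
5(z) covers 0:a, 4:b
6(z) covers 5:z
7(x) covers 4:b
floor of heap: 0:a, 1:x
completions by unplaced set U, small U first (add the entries for U minus each lowest piece of U):
  |U|=1: {6}:1  {7}:1
  |U|=2: {5,6}:1  {6,7}:2
  |U|=3: {0,5,6}:1  {5,6,7}:3
  |U|=4: {0,5,6,7}:4  {4,5,6,7}:3
  |U|=5: {0,4,5,6,7}:7  {3,4,5,6,7}:3
  |U|=6: {0,3,4,5,6,7}:10  {2,3,4,5,6,7}:3
  start at 0(a): 3
  start at 1(x): 13
sum over floor = 16

16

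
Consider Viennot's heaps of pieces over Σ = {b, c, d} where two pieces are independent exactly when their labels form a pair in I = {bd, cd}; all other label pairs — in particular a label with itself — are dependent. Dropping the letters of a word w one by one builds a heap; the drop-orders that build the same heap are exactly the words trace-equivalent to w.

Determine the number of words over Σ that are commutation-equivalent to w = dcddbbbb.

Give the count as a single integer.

#0=d has no predecessor
#1=c has no predecessor
#2=d depends on [0:d]
#3=d depends on [2:d]
#4=b depends on [1:c]
#5=b depends on [4:b]
#6=b depends on [5:b]
#7=b depends on [6:b]
sources: [0:d, 1:c]
N(rest) = Σ N(rest − s) over sources s of rest; N(one piece) = 1:
  size 1 → [3]=1  [7]=1
  size 2 → [2,3]=1  [3,7]=2  [6,7]=1
  size 3 → [0,2,3]=1  [2,3,7]=3  [3,6,7]=3  [5,6,7]=1
  size 4 → [0,2,3,7]=4  [2,3,6,7]=6  [3,5,6,7]=4  [4,5,6,7]=1
  size 5 → [0,2,3,6,7]=10  [1,4,5,6,7]=1  [2,3,5,6,7]=10  [3,4,5,6,7]=5
  size 6 → [0,2,3,5,6,7]=20  [1,3,4,5,6,7]=6  [2,3,4,5,6,7]=15
  first=0(d) contributes 21
  first=1(c) contributes 35
|[w]| = 56

56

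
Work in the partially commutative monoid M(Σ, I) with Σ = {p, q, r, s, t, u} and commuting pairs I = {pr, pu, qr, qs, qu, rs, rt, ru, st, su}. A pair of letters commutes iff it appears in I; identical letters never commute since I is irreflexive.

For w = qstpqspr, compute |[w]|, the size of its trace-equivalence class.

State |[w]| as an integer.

48

drop 0:q onto floor
drop 1:s onto floor
drop 2:t onto {0:q}
drop 3:p onto {1:s, 2:t}
drop 4:q onto {3:p}
drop 5:s onto {3:p}
drop 6:p onto {4:q, 5:s}
drop 7:r onto floor
ground layer = {0:q, 1:s, 7:r}
drop-orders for the pieces not yet dropped (sum over which currently-grounded one goes next):
  1 to go: {6} 1  {7} 1
  2 to go: {4,6} 1  {5,6} 1  {6,7} 2
  3 to go: {4,5,6} 2  {4,6,7} 3  {5,6,7} 3
  4 to go: {3,4,5,6} 2  {4,5,6,7} 8
  5 to go: {1,3,4,5,6} 2  {2,3,4,5,6} 2  {3,4,5,6,7} 10
  6 to go: {0,2,3,4,5,6} 2  {1,2,3,4,5,6} 4  {1,3,4,5,6,7} 12  {2,3,4,5,6,7} 12
  if 0:q drops first: 28 orders
  if 1:s drops first: 14 orders
  if 7:r drops first: 6 orders
heap linearizations: 48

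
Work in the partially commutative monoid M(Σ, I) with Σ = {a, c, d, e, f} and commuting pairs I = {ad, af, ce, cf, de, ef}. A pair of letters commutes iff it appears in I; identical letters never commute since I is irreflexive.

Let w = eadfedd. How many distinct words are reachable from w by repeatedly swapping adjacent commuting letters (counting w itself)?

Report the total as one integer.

35

piece 0:e — minimal
piece 1:a rests on {0:e}
piece 2:d — minimal
piece 3:f rests on {2:d}
piece 4:e rests on {1:a}
piece 5:d rests on {3:f}
piece 6:d rests on {5:d}
minimal pieces: {0:e, 2:d}
ways to finish when only these pieces remain (= sum over removing one remaining piece with nothing left below it):
  1 left: {4}→1  {6}→1
  2 left: {1,4}→1  {4,6}→2  {5,6}→1
  3 left: {0,1,4}→1  {1,4,6}→3  {3,5,6}→1  {4,5,6}→3
  4 left: {0,1,4,6}→4  {1,4,5,6}→6  {2,3,5,6}→1  {3,4,5,6}→4
  5 left: {0,1,4,5,6}→10  {1,3,4,5,6}→10  {2,3,4,5,6}→5
  placing 0:e first → 15 extensions
  placing 2:d first → 20 extensions
total linear extensions = 35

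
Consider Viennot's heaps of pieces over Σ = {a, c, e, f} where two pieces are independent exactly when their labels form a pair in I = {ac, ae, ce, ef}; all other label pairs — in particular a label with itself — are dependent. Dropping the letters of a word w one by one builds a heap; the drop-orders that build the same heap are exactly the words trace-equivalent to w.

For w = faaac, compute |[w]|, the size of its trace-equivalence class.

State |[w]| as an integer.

4

0(f) covers ∅
1(a) covers 0:f
2(a) covers 1:a
3(a) covers 2:a
4(c) covers 0:f
floor of heap: 0:f
completions by unplaced set U, small U first (add the entries for U minus each lowest piece of U):
  |U|=1: {3}:1  {4}:1
  |U|=2: {2,3}:1  {3,4}:2
  |U|=3: {1,2,3}:1  {2,3,4}:3
  start at 0(f): 4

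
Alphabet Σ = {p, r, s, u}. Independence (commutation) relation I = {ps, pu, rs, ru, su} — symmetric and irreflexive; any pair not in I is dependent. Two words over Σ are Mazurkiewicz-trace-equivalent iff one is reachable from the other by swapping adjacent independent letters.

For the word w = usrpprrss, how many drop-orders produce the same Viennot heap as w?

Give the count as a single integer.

#0=u has no predecessor
#1=s has no predecessor
#2=r has no predecessor
#3=p depends on [2:r]
#4=p depends on [3:p]
#5=r depends on [4:p]
#6=r depends on [5:r]
#7=s depends on [1:s]
#8=s depends on [7:s]
sources: [0:u, 1:s, 2:r]
N(rest) = Σ N(rest − s) over sources s of rest; N(one piece) = 1:
  size 1 → [0]=1  [6]=1  [8]=1
  size 2 → [0,6]=2  [0,8]=2  [5,6]=1  [6,8]=2  [7,8]=1
  size 3 → [0,5,6]=3  [0,6,8]=6  [0,7,8]=3  [1,7,8]=1  [4,5,6]=1  [5,6,8]=3  [6,7,8]=3
  size 4 → [0,1,7,8]=4  [0,4,5,6]=4  [0,5,6,8]=12  [0,6,7,8]=12  [1,6,7,8]=4  [3,4,5,6]=1  [4,5,6,8]=4  [5,6,7,8]=6
  size 5 → [0,1,6,7,8]=20  [0,3,4,5,6]=5  [0,4,5,6,8]=20  [0,5,6,7,8]=30  [1,5,6,7,8]=10  [2,3,4,5,6]=1  [3,4,5,6,8]=5  [4,5,6,7,8]=10
  size 6 → [0,1,5,6,7,8]=60  [0,2,3,4,5,6]=6  [0,3,4,5,6,8]=30  [0,4,5,6,7,8]=60  [1,4,5,6,7,8]=20  [2,3,4,5,6,8]=6  [3,4,5,6,7,8]=15
  size 7 → [0,1,4,5,6,7,8]=140  [0,2,3,4,5,6,8]=42  [0,3,4,5,6,7,8]=105  [1,3,4,5,6,7,8]=35  [2,3,4,5,6,7,8]=21
  first=0(u) contributes 56
  first=1(s) contributes 168
  first=2(r) contributes 280
|[w]| = 504

504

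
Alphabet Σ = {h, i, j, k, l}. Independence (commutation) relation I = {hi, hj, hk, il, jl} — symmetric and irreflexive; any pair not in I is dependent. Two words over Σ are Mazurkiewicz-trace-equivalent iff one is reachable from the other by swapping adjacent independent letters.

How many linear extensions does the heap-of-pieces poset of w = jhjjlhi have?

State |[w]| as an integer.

piece 0:j — minimal
piece 1:h — minimal
piece 2:j rests on {0:j}
piece 3:j rests on {2:j}
piece 4:l rests on {1:h}
piece 5:h rests on {4:l}
piece 6:i rests on {3:j}
minimal pieces: {0:j, 1:h}
ways to finish when only these pieces remain (= sum over removing one remaining piece with nothing left below it):
  1 left: {5}→1  {6}→1
  2 left: {3,6}→1  {4,5}→1  {5,6}→2
  3 left: {1,4,5}→1  {2,3,6}→1  {3,5,6}→3  {4,5,6}→3
  4 left: {0,2,3,6}→1  {1,4,5,6}→4  {2,3,5,6}→4  {3,4,5,6}→6
  5 left: {0,2,3,5,6}→5  {1,3,4,5,6}→10  {2,3,4,5,6}→10
  placing 0:j first → 20 extensions
  placing 1:h first → 15 extensions
total linear extensions = 35

35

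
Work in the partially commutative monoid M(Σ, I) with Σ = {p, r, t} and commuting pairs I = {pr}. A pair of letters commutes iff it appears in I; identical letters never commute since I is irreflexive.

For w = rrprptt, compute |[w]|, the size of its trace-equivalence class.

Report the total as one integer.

drop 0:r onto floor
drop 1:r onto {0:r}
drop 2:p onto floor
drop 3:r onto {1:r}
drop 4:p onto {2:p}
drop 5:t onto {3:r, 4:p}
drop 6:t onto {5:t}
ground layer = {0:r, 2:p}
drop-orders for the pieces not yet dropped (sum over which currently-grounded one goes next):
  1 to go: {6} 1
  2 to go: {5,6} 1
  3 to go: {3,5,6} 1  {4,5,6} 1
  4 to go: {1,3,5,6} 1  {2,4,5,6} 1  {3,4,5,6} 2
  5 to go: {0,1,3,5,6} 1  {1,3,4,5,6} 3  {2,3,4,5,6} 3
  if 0:r drops first: 6 orders
  if 2:p drops first: 4 orders
heap linearizations: 10

10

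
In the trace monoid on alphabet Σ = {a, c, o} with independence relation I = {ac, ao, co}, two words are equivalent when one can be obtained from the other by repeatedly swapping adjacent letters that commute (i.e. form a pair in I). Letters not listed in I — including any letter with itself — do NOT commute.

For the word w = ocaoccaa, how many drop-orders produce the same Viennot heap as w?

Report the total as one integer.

560

0(o) covers ∅
1(c) covers ∅
2(a) covers ∅
3(o) covers 0:o
4(c) covers 1:c
5(c) covers 4:c
6(a) covers 2:a
7(a) covers 6:a
floor of heap: 0:o, 1:c, 2:a
completions by unplaced set U, small U first (add the entries for U minus each lowest piece of U):
  |U|=1: {3}:1  {5}:1  {7}:1
  |U|=2: {0,3}:1  {3,5}:2  {3,7}:2  {4,5}:1  {5,7}:2  {6,7}:1
  |U|=3: {0,3,5}:3  {0,3,7}:3  {1,4,5}:1  {2,6,7}:1  {3,4,5}:3  {3,5,7}:6  {3,6,7}:3  {4,5,7}:3  {5,6,7}:3
  |U|=4: {0,3,4,5}:6  {0,3,5,7}:12  {0,3,6,7}:6  {1,3,4,5}:4  {1,4,5,7}:4  {2,3,6,7}:4  {2,5,6,7}:4  {3,4,5,7}:12  {3,5,6,7}:12  {4,5,6,7}:6
  |U|=5: {0,1,3,4,5}:10  {0,2,3,6,7}:10  {0,3,4,5,7}:30  {0,3,5,6,7}:30  {1,3,4,5,7}:20  {1,4,5,6,7}:10  {2,3,5,6,7}:20  {2,4,5,6,7}:10  {3,4,5,6,7}:30
  |U|=6: {0,1,3,4,5,7}:60  {0,2,3,5,6,7}:60  {0,3,4,5,6,7}:90  {1,2,4,5,6,7}:20  {1,3,4,5,6,7}:60  {2,3,4,5,6,7}:60
  start at 0(o): 140
  start at 1(c): 210
  start at 2(a): 210
sum over floor = 560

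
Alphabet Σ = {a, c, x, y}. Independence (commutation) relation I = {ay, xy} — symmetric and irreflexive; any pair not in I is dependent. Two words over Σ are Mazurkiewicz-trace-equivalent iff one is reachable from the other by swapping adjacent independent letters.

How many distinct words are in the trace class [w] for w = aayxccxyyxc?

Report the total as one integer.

#0=a has no predecessor
#1=a depends on [0:a]
#2=y has no predecessor
#3=x depends on [1:a]
#4=c depends on [2:y, 3:x]
#5=c depends on [4:c]
#6=x depends on [5:c]
#7=y depends on [5:c]
#8=y depends on [7:y]
#9=x depends on [6:x]
#10=c depends on [8:y, 9:x]
sources: [0:a, 2:y]
N(rest) = Σ N(rest − s) over sources s of rest; N(one piece) = 1:
  size 1 → [10]=1
  size 2 → [8,10]=1  [9,10]=1
  size 3 → [6,9,10]=1  [7,8,10]=1  [8,9,10]=2
  size 4 → [6,8,9,10]=3  [7,8,9,10]=3
  size 5 → [6,7,8,9,10]=6
  size 6 → [5,6,7,8,9,10]=6
  size 7 → [4,5,6,7,8,9,10]=6
  size 8 → [2,4,5,6,7,8,9,10]=6  [3,4,5,6,7,8,9,10]=6
  size 9 → [1,3,4,5,6,7,8,9,10]=6  [2,3,4,5,6,7,8,9,10]=12
  first=0(a) contributes 18
  first=2(y) contributes 6
|[w]| = 24

24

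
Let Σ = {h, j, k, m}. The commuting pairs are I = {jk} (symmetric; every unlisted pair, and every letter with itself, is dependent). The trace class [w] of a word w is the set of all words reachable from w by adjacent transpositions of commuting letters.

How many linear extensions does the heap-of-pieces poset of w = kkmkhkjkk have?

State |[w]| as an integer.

piece 0:k — minimal
piece 1:k rests on {0:k}
piece 2:m rests on {1:k}
piece 3:k rests on {2:m}
piece 4:h rests on {3:k}
piece 5:k rests on {4:h}
piece 6:j rests on {4:h}
piece 7:k rests on {5:k}
piece 8:k rests on {7:k}
minimal pieces: {0:k}
ways to finish when only these pieces remain (= sum over removing one remaining piece with nothing left below it):
  1 left: {6}→1  {8}→1
  2 left: {6,8}→2  {7,8}→1
  3 left: {5,7,8}→1  {6,7,8}→3
  4 left: {5,6,7,8}→4
  5 left: {4,5,6,7,8}→4
  6 left: {3,4,5,6,7,8}→4
  7 left: {2,3,4,5,6,7,8}→4
  placing 0:k first → 4 extensions

4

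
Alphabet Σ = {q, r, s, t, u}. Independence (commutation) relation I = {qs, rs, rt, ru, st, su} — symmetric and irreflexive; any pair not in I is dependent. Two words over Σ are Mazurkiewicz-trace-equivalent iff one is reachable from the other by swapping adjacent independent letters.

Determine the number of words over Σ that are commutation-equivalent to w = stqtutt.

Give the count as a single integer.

7

drop 0:s onto floor
drop 1:t onto floor
drop 2:q onto {1:t}
drop 3:t onto {2:q}
drop 4:u onto {3:t}
drop 5:t onto {4:u}
drop 6:t onto {5:t}
ground layer = {0:s, 1:t}
drop-orders for the pieces not yet dropped (sum over which currently-grounded one goes next):
  1 to go: {0} 1  {6} 1
  2 to go: {0,6} 2  {5,6} 1
  3 to go: {0,5,6} 3  {4,5,6} 1
  4 to go: {0,4,5,6} 4  {3,4,5,6} 1
  5 to go: {0,3,4,5,6} 5  {2,3,4,5,6} 1
  if 0:s drops first: 1 orders
  if 1:t drops first: 6 orders
heap linearizations: 7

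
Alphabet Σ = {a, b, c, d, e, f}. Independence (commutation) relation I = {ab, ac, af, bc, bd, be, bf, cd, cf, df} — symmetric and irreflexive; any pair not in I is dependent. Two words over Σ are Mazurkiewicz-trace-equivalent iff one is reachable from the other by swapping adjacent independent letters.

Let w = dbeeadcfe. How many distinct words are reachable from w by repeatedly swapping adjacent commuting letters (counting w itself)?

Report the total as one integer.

108

piece 0:d — minimal
piece 1:b — minimal
piece 2:e rests on {0:d}
piece 3:e rests on {2:e}
piece 4:a rests on {3:e}
piece 5:d rests on {4:a}
piece 6:c rests on {3:e}
piece 7:f rests on {3:e}
piece 8:e rests on {5:d, 6:c, 7:f}
minimal pieces: {0:d, 1:b}
ways to finish when only these pieces remain (= sum over removing one remaining piece with nothing left below it):
  1 left: {1}→1  {8}→1
  2 left: {1,8}→2  {5,8}→1  {6,8}→1  {7,8}→1
  3 left: {1,5,8}→3  {1,6,8}→3  {1,7,8}→3  {4,5,8}→1  {5,6,8}→2  {5,7,8}→2  {6,7,8}→2
  4 left: {1,4,5,8}→4  {1,5,6,8}→8  {1,5,7,8}→8  {1,6,7,8}→8  {4,5,6,8}→3  {4,5,7,8}→3  {5,6,7,8}→6
  5 left: {1,4,5,6,8}→15  {1,4,5,7,8}→15  {1,5,6,7,8}→30  {4,5,6,7,8}→12
  6 left: {1,4,5,6,7,8}→72  {3,4,5,6,7,8}→12
  7 left: {1,3,4,5,6,7,8}→84  {2,3,4,5,6,7,8}→12
  placing 0:d first → 96 extensions
  placing 1:b first → 12 extensions
total linear extensions = 108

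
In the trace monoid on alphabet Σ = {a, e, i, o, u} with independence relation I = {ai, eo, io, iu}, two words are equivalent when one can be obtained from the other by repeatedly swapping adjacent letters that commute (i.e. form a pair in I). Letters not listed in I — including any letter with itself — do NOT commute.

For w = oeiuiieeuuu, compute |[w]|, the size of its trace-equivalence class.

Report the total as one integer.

14

#0=o has no predecessor
#1=e has no predecessor
#2=i depends on [1:e]
#3=u depends on [0:o, 1:e]
#4=i depends on [2:i]
#5=i depends on [4:i]
#6=e depends on [3:u, 5:i]
#7=e depends on [6:e]
#8=u depends on [7:e]
#9=u depends on [8:u]
#10=u depends on [9:u]
sources: [0:o, 1:e]
N(rest) = Σ N(rest − s) over sources s of rest; N(one piece) = 1:
  size 1 → [10]=1
  size 2 → [9,10]=1
  size 3 → [8,9,10]=1
  size 4 → [7,8,9,10]=1
  size 5 → [6,7,8,9,10]=1
  size 6 → [3,6,7,8,9,10]=1  [5,6,7,8,9,10]=1
  size 7 → [0,3,6,7,8,9,10]=1  [3,5,6,7,8,9,10]=2  [4,5,6,7,8,9,10]=1
  size 8 → [0,3,5,6,7,8,9,10]=3  [2,4,5,6,7,8,9,10]=1  [3,4,5,6,7,8,9,10]=3
  size 9 → [0,3,4,5,6,7,8,9,10]=6  [2,3,4,5,6,7,8,9,10]=4
  first=0(o) contributes 4
  first=1(e) contributes 10
|[w]| = 14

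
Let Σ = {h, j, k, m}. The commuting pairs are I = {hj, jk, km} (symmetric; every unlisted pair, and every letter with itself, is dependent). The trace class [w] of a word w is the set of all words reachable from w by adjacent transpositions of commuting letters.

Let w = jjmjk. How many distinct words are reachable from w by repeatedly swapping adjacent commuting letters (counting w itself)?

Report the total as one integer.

piece 0:j — minimal
piece 1:j rests on {0:j}
piece 2:m rests on {1:j}
piece 3:j rests on {2:m}
piece 4:k — minimal
minimal pieces: {0:j, 4:k}
ways to finish when only these pieces remain (= sum over removing one remaining piece with nothing left below it):
  1 left: {3}→1  {4}→1
  2 left: {2,3}→1  {3,4}→2
  3 left: {1,2,3}→1  {2,3,4}→3
  placing 0:j first → 4 extensions
  placing 4:k first → 1 extensions
total linear extensions = 5

5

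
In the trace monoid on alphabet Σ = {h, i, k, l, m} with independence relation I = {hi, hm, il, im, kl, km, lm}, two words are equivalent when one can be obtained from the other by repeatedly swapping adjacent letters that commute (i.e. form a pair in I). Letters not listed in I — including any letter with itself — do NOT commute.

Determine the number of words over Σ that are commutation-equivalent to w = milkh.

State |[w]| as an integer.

0(m) covers ∅
1(i) covers ∅
2(l) covers ∅
3(k) covers 1:i
4(h) covers 2:l, 3:k
floor of heap: 0:m, 1:i, 2:l
completions by unplaced set U, small U first (add the entries for U minus each lowest piece of U):
  |U|=1: {0}:1  {4}:1
  |U|=2: {0,4}:2  {2,4}:1  {3,4}:1
  |U|=3: {0,2,4}:3  {0,3,4}:3  {1,3,4}:1  {2,3,4}:2
  start at 0(m): 3
  start at 1(i): 8
  start at 2(l): 4
sum over floor = 15

15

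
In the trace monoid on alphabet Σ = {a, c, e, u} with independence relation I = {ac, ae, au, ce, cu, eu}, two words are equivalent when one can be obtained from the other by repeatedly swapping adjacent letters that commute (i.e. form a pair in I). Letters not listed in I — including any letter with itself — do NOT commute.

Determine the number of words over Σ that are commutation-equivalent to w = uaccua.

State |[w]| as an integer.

0(u) covers ∅
1(a) covers ∅
2(c) covers ∅
3(c) covers 2:c
4(u) covers 0:u
5(a) covers 1:a
floor of heap: 0:u, 1:a, 2:c
completions by unplaced set U, small U first (add the entries for U minus each lowest piece of U):
  |U|=1: {3}:1  {4}:1  {5}:1
  |U|=2: {0,4}:1  {1,5}:1  {2,3}:1  {3,4}:2  {3,5}:2  {4,5}:2
  |U|=3: {0,3,4}:3  {0,4,5}:3  {1,3,5}:3  {1,4,5}:3  {2,3,4}:3  {2,3,5}:3  {3,4,5}:6
  |U|=4: {0,1,4,5}:6  {0,2,3,4}:6  {0,3,4,5}:12  {1,2,3,5}:6  {1,3,4,5}:12  {2,3,4,5}:12
  start at 0(u): 30
  start at 1(a): 30
  start at 2(c): 30
sum over floor = 90

90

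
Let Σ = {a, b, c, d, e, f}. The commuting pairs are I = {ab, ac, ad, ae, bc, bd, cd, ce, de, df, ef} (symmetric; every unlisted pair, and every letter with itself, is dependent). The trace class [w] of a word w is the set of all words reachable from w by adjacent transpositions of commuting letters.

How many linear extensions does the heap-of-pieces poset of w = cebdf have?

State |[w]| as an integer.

15

#0=c has no predecessor
#1=e has no predecessor
#2=b depends on [1:e]
#3=d has no predecessor
#4=f depends on [0:c, 2:b]
sources: [0:c, 1:e, 3:d]
N(rest) = Σ N(rest − s) over sources s of rest; N(one piece) = 1:
  size 1 → [3]=1  [4]=1
  size 2 → [0,4]=1  [2,4]=1  [3,4]=2
  size 3 → [0,2,4]=2  [0,3,4]=3  [1,2,4]=1  [2,3,4]=3
  first=0(c) contributes 4
  first=1(e) contributes 8
  first=3(d) contributes 3
|[w]| = 15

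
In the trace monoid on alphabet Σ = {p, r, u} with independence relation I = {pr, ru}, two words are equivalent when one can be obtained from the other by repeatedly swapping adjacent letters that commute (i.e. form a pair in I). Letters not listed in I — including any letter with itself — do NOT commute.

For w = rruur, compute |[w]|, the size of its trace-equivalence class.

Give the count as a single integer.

#0=r has no predecessor
#1=r depends on [0:r]
#2=u has no predecessor
#3=u depends on [2:u]
#4=r depends on [1:r]
sources: [0:r, 2:u]
N(rest) = Σ N(rest − s) over sources s of rest; N(one piece) = 1:
  size 1 → [3]=1  [4]=1
  size 2 → [1,4]=1  [2,3]=1  [3,4]=2
  size 3 → [0,1,4]=1  [1,3,4]=3  [2,3,4]=3
  first=0(r) contributes 6
  first=2(u) contributes 4
|[w]| = 10

10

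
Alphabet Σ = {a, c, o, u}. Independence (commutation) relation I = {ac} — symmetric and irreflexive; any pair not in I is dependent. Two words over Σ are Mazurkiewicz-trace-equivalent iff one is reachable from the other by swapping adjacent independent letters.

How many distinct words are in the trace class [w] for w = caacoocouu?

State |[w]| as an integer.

0(c) covers ∅
1(a) covers ∅
2(a) covers 1:a
3(c) covers 0:c
4(o) covers 2:a, 3:c
5(o) covers 4:o
6(c) covers 5:o
7(o) covers 6:c
8(u) covers 7:o
9(u) covers 8:u
floor of heap: 0:c, 1:a
completions by unplaced set U, small U first (add the entries for U minus each lowest piece of U):
  |U|=1: {9}:1
  |U|=2: {8,9}:1
  |U|=3: {7,8,9}:1
  |U|=4: {6,7,8,9}:1
  |U|=5: {5,6,7,8,9}:1
  |U|=6: {4,5,6,7,8,9}:1
  |U|=7: {2,4,5,6,7,8,9}:1  {3,4,5,6,7,8,9}:1
  |U|=8: {0,3,4,5,6,7,8,9}:1  {1,2,4,5,6,7,8,9}:1  {2,3,4,5,6,7,8,9}:2
  start at 0(c): 3
  start at 1(a): 3
sum over floor = 6

6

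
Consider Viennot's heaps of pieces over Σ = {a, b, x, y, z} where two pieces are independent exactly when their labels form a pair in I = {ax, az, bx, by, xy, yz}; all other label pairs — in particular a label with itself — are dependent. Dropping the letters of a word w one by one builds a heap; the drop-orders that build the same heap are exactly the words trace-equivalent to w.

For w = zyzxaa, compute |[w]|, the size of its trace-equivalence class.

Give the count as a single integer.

piece 0:z — minimal
piece 1:y — minimal
piece 2:z rests on {0:z}
piece 3:x rests on {2:z}
piece 4:a rests on {1:y}
piece 5:a rests on {4:a}
minimal pieces: {0:z, 1:y}
ways to finish when only these pieces remain (= sum over removing one remaining piece with nothing left below it):
  1 left: {3}→1  {5}→1
  2 left: {2,3}→1  {3,5}→2  {4,5}→1
  3 left: {0,2,3}→1  {1,4,5}→1  {2,3,5}→3  {3,4,5}→3
  4 left: {0,2,3,5}→4  {1,3,4,5}→4  {2,3,4,5}→6
  placing 0:z first → 10 extensions
  placing 1:y first → 10 extensions
total linear extensions = 20

20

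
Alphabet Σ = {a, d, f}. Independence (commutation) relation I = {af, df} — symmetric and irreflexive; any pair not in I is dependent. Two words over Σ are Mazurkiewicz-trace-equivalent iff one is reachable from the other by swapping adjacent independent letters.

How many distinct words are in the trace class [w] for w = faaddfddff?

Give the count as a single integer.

210

piece 0:f — minimal
piece 1:a — minimal
piece 2:a rests on {1:a}
piece 3:d rests on {2:a}
piece 4:d rests on {3:d}
piece 5:f rests on {0:f}
piece 6:d rests on {4:d}
piece 7:d rests on {6:d}
piece 8:f rests on {5:f}
piece 9:f rests on {8:f}
minimal pieces: {0:f, 1:a}
ways to finish when only these pieces remain (= sum over removing one remaining piece with nothing left below it):
  1 left: {7}→1  {9}→1
  2 left: {6,7}→1  {7,9}→2  {8,9}→1
  3 left: {4,6,7}→1  {5,8,9}→1  {6,7,9}→3  {7,8,9}→3
  4 left: {0,5,8,9}→1  {3,4,6,7}→1  {4,6,7,9}→4  {5,7,8,9}→4  {6,7,8,9}→6
  5 left: {0,5,7,8,9}→5  {2,3,4,6,7}→1  {3,4,6,7,9}→5  {4,6,7,8,9}→10  {5,6,7,8,9}→10
  6 left: {0,5,6,7,8,9}→15  {1,2,3,4,6,7}→1  {2,3,4,6,7,9}→6  {3,4,6,7,8,9}→15  {4,5,6,7,8,9}→20
  7 left: {0,4,5,6,7,8,9}→35  {1,2,3,4,6,7,9}→7  {2,3,4,6,7,8,9}→21  {3,4,5,6,7,8,9}→35
  8 left: {0,3,4,5,6,7,8,9}→70  {1,2,3,4,6,7,8,9}→28  {2,3,4,5,6,7,8,9}→56
  placing 0:f first → 84 extensions
  placing 1:a first → 126 extensions
total linear extensions = 210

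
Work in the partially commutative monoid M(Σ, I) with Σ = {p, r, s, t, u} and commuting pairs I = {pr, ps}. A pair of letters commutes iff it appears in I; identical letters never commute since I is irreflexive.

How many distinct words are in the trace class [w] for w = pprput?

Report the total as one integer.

drop 0:p onto floor
drop 1:p onto {0:p}
drop 2:r onto floor
drop 3:p onto {1:p}
drop 4:u onto {2:r, 3:p}
drop 5:t onto {4:u}
ground layer = {0:p, 2:r}
drop-orders for the pieces not yet dropped (sum over which currently-grounded one goes next):
  1 to go: {5} 1
  2 to go: {4,5} 1
  3 to go: {2,4,5} 1  {3,4,5} 1
  4 to go: {1,3,4,5} 1  {2,3,4,5} 2
  if 0:p drops first: 3 orders
  if 2:r drops first: 1 orders
heap linearizations: 4

4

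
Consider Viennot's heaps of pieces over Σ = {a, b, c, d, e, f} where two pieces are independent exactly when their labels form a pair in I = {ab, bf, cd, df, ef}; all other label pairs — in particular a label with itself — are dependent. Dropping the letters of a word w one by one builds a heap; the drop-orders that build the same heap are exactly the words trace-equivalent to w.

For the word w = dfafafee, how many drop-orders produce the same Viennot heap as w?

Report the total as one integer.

6

0(d) covers ∅
1(f) covers ∅
2(a) covers 0:d, 1:f
3(f) covers 2:a
4(a) covers 3:f
5(f) covers 4:a
6(e) covers 4:a
7(e) covers 6:e
floor of heap: 0:d, 1:f
completions by unplaced set U, small U first (add the entries for U minus each lowest piece of U):
  |U|=1: {5}:1  {7}:1
  |U|=2: {5,7}:2  {6,7}:1
  |U|=3: {5,6,7}:3
  |U|=4: {4,5,6,7}:3
  |U|=5: {3,4,5,6,7}:3
  |U|=6: {2,3,4,5,6,7}:3
  start at 0(d): 3
  start at 1(f): 3
sum over floor = 6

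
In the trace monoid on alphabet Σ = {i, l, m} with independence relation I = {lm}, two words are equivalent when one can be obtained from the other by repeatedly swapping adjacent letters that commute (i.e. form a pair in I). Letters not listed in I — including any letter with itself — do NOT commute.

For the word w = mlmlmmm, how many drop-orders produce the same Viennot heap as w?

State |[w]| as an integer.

piece 0:m — minimal
piece 1:l — minimal
piece 2:m rests on {0:m}
piece 3:l rests on {1:l}
piece 4:m rests on {2:m}
piece 5:m rests on {4:m}
piece 6:m rests on {5:m}
minimal pieces: {0:m, 1:l}
ways to finish when only these pieces remain (= sum over removing one remaining piece with nothing left below it):
  1 left: {3}→1  {6}→1
  2 left: {1,3}→1  {3,6}→2  {5,6}→1
  3 left: {1,3,6}→3  {3,5,6}→3  {4,5,6}→1
  4 left: {1,3,5,6}→6  {2,4,5,6}→1  {3,4,5,6}→4
  5 left: {0,2,4,5,6}→1  {1,3,4,5,6}→10  {2,3,4,5,6}→5
  placing 0:m first → 15 extensions
  placing 1:l first → 6 extensions
total linear extensions = 21

21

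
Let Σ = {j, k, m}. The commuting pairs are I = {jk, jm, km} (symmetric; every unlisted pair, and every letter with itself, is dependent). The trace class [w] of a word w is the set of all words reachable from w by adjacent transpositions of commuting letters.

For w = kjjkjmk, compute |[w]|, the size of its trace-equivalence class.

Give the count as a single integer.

piece 0:k — minimal
piece 1:j — minimal
piece 2:j rests on {1:j}
piece 3:k rests on {0:k}
piece 4:j rests on {2:j}
piece 5:m — minimal
piece 6:k rests on {3:k}
minimal pieces: {0:k, 1:j, 5:m}
ways to finish when only these pieces remain (= sum over removing one remaining piece with nothing left below it):
  1 left: {4}→1  {5}→1  {6}→1
  2 left: {2,4}→1  {3,6}→1  {4,5}→2  {4,6}→2  {5,6}→2
  3 left: {0,3,6}→1  {1,2,4}→1  {2,4,5}→3  {2,4,6}→3  {3,4,6}→3  {3,5,6}→3  {4,5,6}→6
  4 left: {0,3,4,6}→4  {0,3,5,6}→4  {1,2,4,5}→4  {1,2,4,6}→4  {2,3,4,6}→6  {2,4,5,6}→12  {3,4,5,6}→12
  5 left: {0,2,3,4,6}→10  {0,3,4,5,6}→20  {1,2,3,4,6}→10  {1,2,4,5,6}→20  {2,3,4,5,6}→30
  placing 0:k first → 60 extensions
  placing 1:j first → 60 extensions
  placing 5:m first → 20 extensions
total linear extensions = 140

140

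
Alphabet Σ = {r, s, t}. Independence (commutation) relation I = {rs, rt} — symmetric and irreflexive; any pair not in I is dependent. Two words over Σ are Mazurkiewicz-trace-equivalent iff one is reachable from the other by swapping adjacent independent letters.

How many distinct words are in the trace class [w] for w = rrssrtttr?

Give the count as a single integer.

#0=r has no predecessor
#1=r depends on [0:r]
#2=s has no predecessor
#3=s depends on [2:s]
#4=r depends on [1:r]
#5=t depends on [3:s]
#6=t depends on [5:t]
#7=t depends on [6:t]
#8=r depends on [4:r]
sources: [0:r, 2:s]
N(rest) = Σ N(rest − s) over sources s of rest; N(one piece) = 1:
  size 1 → [7]=1  [8]=1
  size 2 → [4,8]=1  [6,7]=1  [7,8]=2
  size 3 → [1,4,8]=1  [4,7,8]=3  [5,6,7]=1  [6,7,8]=3
  size 4 → [0,1,4,8]=1  [1,4,7,8]=4  [3,5,6,7]=1  [4,6,7,8]=6  [5,6,7,8]=4
  size 5 → [0,1,4,7,8]=5  [1,4,6,7,8]=10  [2,3,5,6,7]=1  [3,5,6,7,8]=5  [4,5,6,7,8]=10
  size 6 → [0,1,4,6,7,8]=15  [1,4,5,6,7,8]=20  [2,3,5,6,7,8]=6  [3,4,5,6,7,8]=15
  size 7 → [0,1,4,5,6,7,8]=35  [1,3,4,5,6,7,8]=35  [2,3,4,5,6,7,8]=21
  first=0(r) contributes 56
  first=2(s) contributes 70
|[w]| = 126

126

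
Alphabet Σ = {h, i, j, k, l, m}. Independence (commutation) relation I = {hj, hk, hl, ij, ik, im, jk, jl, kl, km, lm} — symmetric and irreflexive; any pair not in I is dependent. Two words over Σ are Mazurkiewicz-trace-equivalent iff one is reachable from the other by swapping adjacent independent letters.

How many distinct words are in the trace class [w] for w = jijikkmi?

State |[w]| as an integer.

0(j) covers ∅
1(i) covers ∅
2(j) covers 0:j
3(i) covers 1:i
4(k) covers ∅
5(k) covers 4:k
6(m) covers 2:j
7(i) covers 3:i
floor of heap: 0:j, 1:i, 4:k
completions by unplaced set U, small U first (add the entries for U minus each lowest piece of U):
  |U|=1: {5}:1  {6}:1  {7}:1
  |U|=2: {2,6}:1  {3,7}:1  {4,5}:1  {5,6}:2  {5,7}:2  {6,7}:2
  |U|=3: {0,2,6}:1  {1,3,7}:1  {2,5,6}:3  {2,6,7}:3  {3,5,7}:3  {3,6,7}:3  {4,5,6}:3  {4,5,7}:3  {5,6,7}:6
  |U|=4: {0,2,5,6}:4  {0,2,6,7}:4  {1,3,5,7}:4  {1,3,6,7}:4  {2,3,6,7}:6  {2,4,5,6}:6  {2,5,6,7}:12  {3,4,5,7}:6  {3,5,6,7}:12  {4,5,6,7}:12
  |U|=5: {0,2,3,6,7}:10  {0,2,4,5,6}:10  {0,2,5,6,7}:20  {1,2,3,6,7}:10  {1,3,4,5,7}:10  {1,3,5,6,7}:20  {2,3,5,6,7}:30  {2,4,5,6,7}:30  {3,4,5,6,7}:30
  |U|=6: {0,1,2,3,6,7}:20  {0,2,3,5,6,7}:60  {0,2,4,5,6,7}:60  {1,2,3,5,6,7}:60  {1,3,4,5,6,7}:60  {2,3,4,5,6,7}:90
  start at 0(j): 210
  start at 1(i): 210
  start at 4(k): 140
sum over floor = 560

560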